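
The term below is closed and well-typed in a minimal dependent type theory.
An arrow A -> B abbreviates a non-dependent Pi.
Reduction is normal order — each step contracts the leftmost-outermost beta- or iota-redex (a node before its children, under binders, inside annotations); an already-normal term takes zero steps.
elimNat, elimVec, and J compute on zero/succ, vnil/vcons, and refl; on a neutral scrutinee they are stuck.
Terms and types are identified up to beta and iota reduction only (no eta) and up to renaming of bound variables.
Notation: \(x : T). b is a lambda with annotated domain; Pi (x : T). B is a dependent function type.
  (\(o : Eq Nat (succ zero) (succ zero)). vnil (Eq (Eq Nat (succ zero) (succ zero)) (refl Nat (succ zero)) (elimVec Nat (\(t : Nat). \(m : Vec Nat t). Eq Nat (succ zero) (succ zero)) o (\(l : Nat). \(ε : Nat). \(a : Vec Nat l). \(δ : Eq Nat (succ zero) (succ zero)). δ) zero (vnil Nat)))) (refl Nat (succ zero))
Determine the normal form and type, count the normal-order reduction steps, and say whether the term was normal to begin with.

reduced normal form:
  vnil (Eq (Eq Nat (succ zero) (succ zero)) (refl Nat (succ zero)) (refl Nat (succ zero)))
inferred type:
  Vec (Eq (Eq Nat (succ zero) (succ zero)) (refl Nat (succ zero)) (refl Nat (succ zero))) zero
normal-order step count: 2
already normal: no
first redex: a beta-redex


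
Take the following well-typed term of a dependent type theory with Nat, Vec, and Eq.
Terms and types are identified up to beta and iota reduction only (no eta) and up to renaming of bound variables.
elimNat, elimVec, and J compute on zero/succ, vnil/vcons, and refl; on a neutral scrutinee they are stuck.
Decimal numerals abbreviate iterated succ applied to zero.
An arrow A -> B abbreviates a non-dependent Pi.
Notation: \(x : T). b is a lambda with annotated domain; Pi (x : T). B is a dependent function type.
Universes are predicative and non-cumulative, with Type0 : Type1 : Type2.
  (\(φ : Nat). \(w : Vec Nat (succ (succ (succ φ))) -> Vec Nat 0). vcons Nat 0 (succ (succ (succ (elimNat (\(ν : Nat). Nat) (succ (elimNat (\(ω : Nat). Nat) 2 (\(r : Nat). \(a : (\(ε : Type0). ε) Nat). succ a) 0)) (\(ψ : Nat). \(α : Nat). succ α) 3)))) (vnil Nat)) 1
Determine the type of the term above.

the term's type:
  (Vec Nat 4 -> Vec Nat 0) -> Vec Nat 1


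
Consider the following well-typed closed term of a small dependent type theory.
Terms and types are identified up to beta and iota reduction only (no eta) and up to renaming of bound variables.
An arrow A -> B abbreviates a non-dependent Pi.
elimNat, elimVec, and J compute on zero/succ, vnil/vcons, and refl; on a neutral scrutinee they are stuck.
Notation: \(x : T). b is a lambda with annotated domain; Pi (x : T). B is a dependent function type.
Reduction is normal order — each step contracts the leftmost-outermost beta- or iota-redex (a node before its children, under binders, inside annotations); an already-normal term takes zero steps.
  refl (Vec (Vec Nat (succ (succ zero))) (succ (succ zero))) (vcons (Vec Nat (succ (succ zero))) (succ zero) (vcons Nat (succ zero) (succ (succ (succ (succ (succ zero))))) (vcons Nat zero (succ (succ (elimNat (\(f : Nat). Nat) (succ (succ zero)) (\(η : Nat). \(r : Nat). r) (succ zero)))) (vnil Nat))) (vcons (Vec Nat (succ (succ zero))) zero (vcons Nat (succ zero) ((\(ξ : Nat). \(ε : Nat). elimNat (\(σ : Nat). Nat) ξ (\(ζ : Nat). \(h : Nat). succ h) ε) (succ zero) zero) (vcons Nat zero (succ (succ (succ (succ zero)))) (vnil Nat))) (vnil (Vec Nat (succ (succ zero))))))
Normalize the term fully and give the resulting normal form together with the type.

reduced normal form:
  refl (Vec (Vec Nat (succ (succ zero))) (succ (succ zero))) (vcons (Vec Nat (succ (succ zero))) (succ zero) (vcons Nat (succ zero) (succ (succ (succ (succ (succ zero))))) (vcons Nat zero (succ (succ (succ (succ zero)))) (vnil Nat))) (vcons (Vec Nat (succ (succ zero))) zero (vcons Nat (succ zero) (succ zero) (vcons Nat zero (succ (succ (succ (succ zero)))) (vnil Nat))) (vnil (Vec Nat (succ (succ zero))))))
type:
  Eq (Vec (Vec Nat (succ (succ zero))) (succ (succ zero))) (vcons (Vec Nat (succ (succ zero))) (succ zero) (vcons Nat (succ zero) (succ (succ (succ (succ (succ zero))))) (vcons Nat zero (succ (succ (succ (succ zero)))) (vnil Nat))) (vcons (Vec Nat (succ (succ zero))) zero (vcons Nat (succ zero) (succ zero) (vcons Nat zero (succ (succ (succ (succ zero)))) (vnil Nat))) (vnil (Vec Nat (succ (succ zero)))))) (vcons (Vec Nat (succ (succ zero))) (succ zero) (vcons Nat (succ zero) (succ (succ (succ (succ (succ zero))))) (vcons Nat zero (succ (succ (succ (succ zero)))) (vnil Nat))) (vcons (Vec Nat (succ (succ zero))) zero (vcons Nat (succ zero) (succ zero) (vcons Nat zero (succ (succ (succ (succ zero)))) (vnil Nat))) (vnil (Vec Nat (succ (succ zero))))))
observation: 7 normal-order steps separate the term from its normal form.


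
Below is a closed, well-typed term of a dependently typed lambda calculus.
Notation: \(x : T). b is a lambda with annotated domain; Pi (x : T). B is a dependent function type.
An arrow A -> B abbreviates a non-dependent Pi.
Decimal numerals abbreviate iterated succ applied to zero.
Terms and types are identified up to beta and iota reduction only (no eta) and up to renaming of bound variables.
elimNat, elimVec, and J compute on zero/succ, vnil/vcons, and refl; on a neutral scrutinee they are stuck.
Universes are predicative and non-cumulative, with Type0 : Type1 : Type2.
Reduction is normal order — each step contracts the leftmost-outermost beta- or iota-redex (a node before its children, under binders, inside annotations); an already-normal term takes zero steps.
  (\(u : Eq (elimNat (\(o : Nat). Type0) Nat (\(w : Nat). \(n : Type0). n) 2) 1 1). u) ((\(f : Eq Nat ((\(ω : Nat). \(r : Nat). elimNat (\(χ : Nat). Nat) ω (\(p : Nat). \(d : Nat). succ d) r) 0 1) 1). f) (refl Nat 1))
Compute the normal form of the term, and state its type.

resulting normal form:
  refl Nat 1
the term's type:
  Eq Nat 1 1
observation: the first redex contracted is a beta-redex; the normal form is reached in 2 normal-order steps.


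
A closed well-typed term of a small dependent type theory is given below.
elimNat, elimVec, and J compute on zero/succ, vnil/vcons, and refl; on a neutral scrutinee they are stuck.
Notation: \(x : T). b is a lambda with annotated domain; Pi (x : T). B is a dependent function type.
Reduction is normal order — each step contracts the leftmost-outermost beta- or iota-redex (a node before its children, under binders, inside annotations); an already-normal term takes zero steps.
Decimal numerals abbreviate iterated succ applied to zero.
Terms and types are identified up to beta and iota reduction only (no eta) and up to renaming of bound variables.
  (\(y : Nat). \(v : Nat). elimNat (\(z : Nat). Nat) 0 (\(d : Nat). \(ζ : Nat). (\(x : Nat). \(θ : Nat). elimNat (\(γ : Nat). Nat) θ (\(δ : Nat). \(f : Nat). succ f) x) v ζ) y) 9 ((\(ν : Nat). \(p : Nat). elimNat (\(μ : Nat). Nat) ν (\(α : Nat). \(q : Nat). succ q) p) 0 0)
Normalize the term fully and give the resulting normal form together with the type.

reduced normal form:
  0
inferred type:
  Nat


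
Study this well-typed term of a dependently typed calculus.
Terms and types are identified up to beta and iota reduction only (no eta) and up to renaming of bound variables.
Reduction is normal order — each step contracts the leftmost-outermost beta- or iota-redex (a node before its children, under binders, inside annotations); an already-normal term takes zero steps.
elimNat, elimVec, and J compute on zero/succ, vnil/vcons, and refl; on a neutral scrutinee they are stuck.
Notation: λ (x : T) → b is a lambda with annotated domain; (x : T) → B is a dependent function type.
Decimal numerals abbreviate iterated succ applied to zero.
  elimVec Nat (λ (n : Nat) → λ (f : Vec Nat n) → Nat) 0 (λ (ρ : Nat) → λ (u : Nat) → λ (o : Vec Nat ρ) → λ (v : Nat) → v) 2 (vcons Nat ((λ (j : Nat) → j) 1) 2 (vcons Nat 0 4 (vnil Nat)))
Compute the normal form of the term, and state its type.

reduced normal form:
  0
the term's type:
  Nat


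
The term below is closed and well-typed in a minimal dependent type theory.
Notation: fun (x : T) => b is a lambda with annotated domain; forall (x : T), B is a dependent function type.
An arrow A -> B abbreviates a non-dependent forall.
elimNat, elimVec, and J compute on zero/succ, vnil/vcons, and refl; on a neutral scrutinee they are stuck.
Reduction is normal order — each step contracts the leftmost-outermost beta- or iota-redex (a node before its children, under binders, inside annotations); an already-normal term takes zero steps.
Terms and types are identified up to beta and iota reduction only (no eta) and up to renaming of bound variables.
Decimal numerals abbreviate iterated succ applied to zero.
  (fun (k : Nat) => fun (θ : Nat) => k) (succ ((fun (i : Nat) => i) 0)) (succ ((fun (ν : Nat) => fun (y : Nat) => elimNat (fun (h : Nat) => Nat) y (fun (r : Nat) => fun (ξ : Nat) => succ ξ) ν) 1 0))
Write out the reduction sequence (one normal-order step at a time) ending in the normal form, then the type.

normal-order reduction sequence:
  (fun (k : Nat) => fun (θ : Nat) => k) (succ ((fun (i : Nat) => i) 0)) (succ ((fun (ν : Nat) => fun (y : Nat) => elimNat (fun (h : Nat) => Nat) y (fun (r : Nat) => fun (ξ : Nat) => succ ξ) ν) 1 0))
  ~> (fun (k : Nat) => succ ((fun (θ : Nat) => θ) 0)) (succ ((fun (i : Nat) => fun (ν : Nat) => elimNat (fun (y : Nat) => Nat) ν (fun (h : Nat) => fun (r : Nat) => succ r) i) 1 0))
  ~> succ ((fun (k : Nat) => k) 0)
  ~> 1
the term's type:
  Nat


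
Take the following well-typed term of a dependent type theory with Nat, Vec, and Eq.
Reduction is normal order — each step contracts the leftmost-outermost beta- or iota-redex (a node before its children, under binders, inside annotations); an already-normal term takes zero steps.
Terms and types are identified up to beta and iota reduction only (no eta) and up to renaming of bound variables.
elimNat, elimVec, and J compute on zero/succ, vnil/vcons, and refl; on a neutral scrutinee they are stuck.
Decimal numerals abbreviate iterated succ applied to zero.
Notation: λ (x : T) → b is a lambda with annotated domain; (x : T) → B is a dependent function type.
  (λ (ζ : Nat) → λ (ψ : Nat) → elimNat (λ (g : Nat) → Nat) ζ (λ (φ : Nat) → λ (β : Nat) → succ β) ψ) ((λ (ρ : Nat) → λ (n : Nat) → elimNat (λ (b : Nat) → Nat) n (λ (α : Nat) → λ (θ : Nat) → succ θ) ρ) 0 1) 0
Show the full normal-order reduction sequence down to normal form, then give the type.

normal-order reduction:
  (λ (ζ : Nat) → λ (ψ : Nat) → elimNat (λ (g : Nat) → Nat) ζ (λ (φ : Nat) → λ (β : Nat) → succ β) ψ) ((λ (ρ : Nat) → λ (n : Nat) → elimNat (λ (b : Nat) → Nat) n (λ (α : Nat) → λ (θ : Nat) → succ θ) ρ) 0 1) 0
  ~> (λ (ζ : Nat) → elimNat (λ (ψ : Nat) → Nat) ((λ (g : Nat) → λ (φ : Nat) → elimNat (λ (β : Nat) → Nat) φ (λ (ρ : Nat) → λ (n : Nat) → succ n) g) 0 1) (λ (b : Nat) → λ (α : Nat) → succ α) ζ) 0
  ~> elimNat (λ (ζ : Nat) → Nat) ((λ (ψ : Nat) → λ (g : Nat) → elimNat (λ (φ : Nat) → Nat) g (λ (β : Nat) → λ (ρ : Nat) → succ ρ) ψ) 0 1) (λ (n : Nat) → λ (b : Nat) → succ b) 0
  ~> (λ (ζ : Nat) → λ (ψ : Nat) → elimNat (λ (g : Nat) → Nat) ψ (λ (φ : Nat) → λ (β : Nat) → succ β) ζ) 0 1
  ~> (λ (ζ : Nat) → elimNat (λ (ψ : Nat) → Nat) ζ (λ (g : Nat) → λ (φ : Nat) → succ φ) 0) 1
  ~> elimNat (λ (ζ : Nat) → Nat) 1 (λ (ψ : Nat) → λ (g : Nat) → succ g) 0
  ~> 1
inferred type:
  Nat


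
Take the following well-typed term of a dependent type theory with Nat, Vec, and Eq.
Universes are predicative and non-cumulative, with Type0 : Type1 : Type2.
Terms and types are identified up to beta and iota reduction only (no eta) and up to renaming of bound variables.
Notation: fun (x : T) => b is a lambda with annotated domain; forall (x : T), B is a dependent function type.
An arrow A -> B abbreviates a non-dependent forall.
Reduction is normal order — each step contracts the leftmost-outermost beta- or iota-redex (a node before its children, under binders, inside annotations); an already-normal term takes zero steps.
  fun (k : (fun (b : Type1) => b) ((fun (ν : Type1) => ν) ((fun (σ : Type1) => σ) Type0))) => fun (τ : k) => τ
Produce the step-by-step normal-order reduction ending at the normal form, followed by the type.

normal-order reduction sequence:
  fun (k : (fun (b : Type1) => b) ((fun (ν : Type1) => ν) ((fun (σ : Type1) => σ) Type0))) => fun (τ : k) => τ
  ~> fun (k : (fun (b : Type1) => b) ((fun (ν : Type1) => ν) Type0)) => fun (σ : k) => σ
  ~> fun (k : (fun (b : Type1) => b) Type0) => fun (ν : k) => ν
  ~> fun (k : Type0) => fun (b : k) => b
the term's type:
  forall (k : Type0), k -> k


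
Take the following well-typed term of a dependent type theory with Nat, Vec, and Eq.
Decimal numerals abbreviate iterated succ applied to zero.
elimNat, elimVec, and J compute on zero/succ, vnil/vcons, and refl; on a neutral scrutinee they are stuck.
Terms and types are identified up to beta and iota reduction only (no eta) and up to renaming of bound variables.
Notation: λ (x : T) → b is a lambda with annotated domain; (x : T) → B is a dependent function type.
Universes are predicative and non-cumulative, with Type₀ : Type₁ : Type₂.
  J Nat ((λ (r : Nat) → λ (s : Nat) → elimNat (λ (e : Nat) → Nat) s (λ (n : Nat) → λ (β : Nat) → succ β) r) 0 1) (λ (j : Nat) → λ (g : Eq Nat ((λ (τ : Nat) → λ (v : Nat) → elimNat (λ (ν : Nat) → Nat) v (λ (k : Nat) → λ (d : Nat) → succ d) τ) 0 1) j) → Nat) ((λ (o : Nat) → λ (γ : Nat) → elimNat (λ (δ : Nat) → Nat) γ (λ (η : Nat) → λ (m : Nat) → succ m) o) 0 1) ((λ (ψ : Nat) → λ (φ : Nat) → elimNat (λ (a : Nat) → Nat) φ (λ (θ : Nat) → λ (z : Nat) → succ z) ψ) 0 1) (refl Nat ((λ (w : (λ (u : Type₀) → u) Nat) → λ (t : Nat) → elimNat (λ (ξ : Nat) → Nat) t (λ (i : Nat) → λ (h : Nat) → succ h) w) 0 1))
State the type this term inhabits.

type:
  Nat


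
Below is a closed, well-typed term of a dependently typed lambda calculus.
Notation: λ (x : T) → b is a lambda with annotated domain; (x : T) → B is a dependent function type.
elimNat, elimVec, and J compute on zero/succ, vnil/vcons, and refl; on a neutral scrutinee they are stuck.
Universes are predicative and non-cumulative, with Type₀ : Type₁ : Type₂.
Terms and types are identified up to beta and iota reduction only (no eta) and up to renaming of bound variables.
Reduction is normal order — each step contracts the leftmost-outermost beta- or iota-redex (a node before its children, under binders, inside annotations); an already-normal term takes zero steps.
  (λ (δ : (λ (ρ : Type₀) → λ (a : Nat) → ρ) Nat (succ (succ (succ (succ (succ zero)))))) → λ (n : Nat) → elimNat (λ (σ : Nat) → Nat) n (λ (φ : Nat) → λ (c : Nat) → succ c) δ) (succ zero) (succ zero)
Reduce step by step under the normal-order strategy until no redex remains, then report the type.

normal-order reduction:
  (λ (δ : (λ (ρ : Type₀) → λ (a : Nat) → ρ) Nat (succ (succ (succ (succ (succ zero)))))) → λ (n : Nat) → elimNat (λ (σ : Nat) → Nat) n (λ (φ : Nat) → λ (c : Nat) → succ c) δ) (succ zero) (succ zero)
  ~> (λ (δ : Nat) → elimNat (λ (ρ : Nat) → Nat) δ (λ (a : Nat) → λ (n : Nat) → succ n) (succ zero)) (succ zero)
  ~> elimNat (λ (δ : Nat) → Nat) (succ zero) (λ (ρ : Nat) → λ (a : Nat) → succ a) (succ zero)
  ~> (λ (δ : Nat) → λ (ρ : Nat) → succ ρ) zero (elimNat (λ (a : Nat) → Nat) (succ zero) (λ (n : Nat) → λ (σ : Nat) → succ σ) zero)
  ~> (λ (δ : Nat) → succ δ) (elimNat (λ (ρ : Nat) → Nat) (succ zero) (λ (a : Nat) → λ (n : Nat) → succ n) zero)
  ~> succ (elimNat (λ (δ : Nat) → Nat) (succ zero) (λ (ρ : Nat) → λ (a : Nat) → succ a) zero)
  ~> succ (succ zero)
type:
  Nat


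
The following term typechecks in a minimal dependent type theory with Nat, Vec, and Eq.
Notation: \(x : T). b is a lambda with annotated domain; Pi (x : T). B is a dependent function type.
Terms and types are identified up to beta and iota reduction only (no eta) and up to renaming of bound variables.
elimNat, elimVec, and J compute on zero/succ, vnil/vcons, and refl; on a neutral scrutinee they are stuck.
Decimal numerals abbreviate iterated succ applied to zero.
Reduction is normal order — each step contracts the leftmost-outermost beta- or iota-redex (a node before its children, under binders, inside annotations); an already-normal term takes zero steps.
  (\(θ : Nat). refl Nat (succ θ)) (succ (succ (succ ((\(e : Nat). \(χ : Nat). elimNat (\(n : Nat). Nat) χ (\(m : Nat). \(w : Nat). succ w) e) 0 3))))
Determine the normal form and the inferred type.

reduced normal form:
  refl Nat 7
the term's type:
  Eq Nat 7 7


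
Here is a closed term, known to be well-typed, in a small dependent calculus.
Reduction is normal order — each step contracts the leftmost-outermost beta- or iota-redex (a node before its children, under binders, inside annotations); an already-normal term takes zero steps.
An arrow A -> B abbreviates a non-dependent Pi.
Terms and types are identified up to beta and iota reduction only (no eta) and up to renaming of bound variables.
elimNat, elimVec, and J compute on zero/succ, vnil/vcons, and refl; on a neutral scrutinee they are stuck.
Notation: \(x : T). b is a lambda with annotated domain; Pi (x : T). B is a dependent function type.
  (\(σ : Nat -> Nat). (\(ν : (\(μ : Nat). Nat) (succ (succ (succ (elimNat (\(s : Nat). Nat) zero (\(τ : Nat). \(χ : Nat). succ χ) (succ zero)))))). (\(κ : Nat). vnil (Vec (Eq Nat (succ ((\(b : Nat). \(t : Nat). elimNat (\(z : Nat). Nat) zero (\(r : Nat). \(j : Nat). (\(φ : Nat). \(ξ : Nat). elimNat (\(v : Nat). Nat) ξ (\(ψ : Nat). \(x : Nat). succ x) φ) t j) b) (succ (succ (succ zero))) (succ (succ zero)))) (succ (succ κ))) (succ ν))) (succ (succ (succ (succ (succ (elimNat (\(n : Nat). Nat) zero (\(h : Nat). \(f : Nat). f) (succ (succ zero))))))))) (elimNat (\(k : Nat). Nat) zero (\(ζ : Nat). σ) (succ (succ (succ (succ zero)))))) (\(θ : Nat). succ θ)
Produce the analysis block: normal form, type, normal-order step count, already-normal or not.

reduced normal form:
  vnil (Vec (Eq Nat (succ (succ (succ (succ (succ (succ (succ zero))))))) (succ (succ (succ (succ (succ (succ (succ zero)))))))) (succ (succ (succ (succ (succ zero))))))
the term's type:
  Vec (Vec (Eq Nat (succ (succ (succ (succ (succ (succ (succ zero))))))) (succ (succ (succ (succ (succ (succ (succ zero)))))))) (succ (succ (succ (succ (succ zero)))))) zero
steps to reach normal form (normal order): 62
term was already normal: no
first redex: a beta-redex


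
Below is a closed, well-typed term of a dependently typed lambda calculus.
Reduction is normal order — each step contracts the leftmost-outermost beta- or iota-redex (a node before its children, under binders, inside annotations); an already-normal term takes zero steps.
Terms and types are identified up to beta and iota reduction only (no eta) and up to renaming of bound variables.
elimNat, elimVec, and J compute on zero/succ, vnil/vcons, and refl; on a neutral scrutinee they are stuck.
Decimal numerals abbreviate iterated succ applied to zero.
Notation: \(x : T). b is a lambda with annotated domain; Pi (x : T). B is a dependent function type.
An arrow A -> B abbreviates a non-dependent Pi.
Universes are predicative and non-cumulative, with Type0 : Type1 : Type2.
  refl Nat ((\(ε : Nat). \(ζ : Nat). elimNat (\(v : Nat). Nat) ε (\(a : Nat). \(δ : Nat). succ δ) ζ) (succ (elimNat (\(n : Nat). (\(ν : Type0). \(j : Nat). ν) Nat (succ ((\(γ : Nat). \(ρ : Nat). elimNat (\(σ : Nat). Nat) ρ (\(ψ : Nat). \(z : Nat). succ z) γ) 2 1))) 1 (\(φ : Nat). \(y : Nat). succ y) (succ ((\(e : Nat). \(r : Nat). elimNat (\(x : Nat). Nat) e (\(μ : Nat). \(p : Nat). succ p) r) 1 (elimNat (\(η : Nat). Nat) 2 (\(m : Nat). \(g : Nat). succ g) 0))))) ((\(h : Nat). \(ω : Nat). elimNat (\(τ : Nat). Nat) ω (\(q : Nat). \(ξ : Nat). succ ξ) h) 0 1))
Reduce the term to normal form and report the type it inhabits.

resulting normal form:
  refl Nat 7
the term's type:
  Eq Nat 7 7
observation: 34 normal-order steps separate the term from its normal form.


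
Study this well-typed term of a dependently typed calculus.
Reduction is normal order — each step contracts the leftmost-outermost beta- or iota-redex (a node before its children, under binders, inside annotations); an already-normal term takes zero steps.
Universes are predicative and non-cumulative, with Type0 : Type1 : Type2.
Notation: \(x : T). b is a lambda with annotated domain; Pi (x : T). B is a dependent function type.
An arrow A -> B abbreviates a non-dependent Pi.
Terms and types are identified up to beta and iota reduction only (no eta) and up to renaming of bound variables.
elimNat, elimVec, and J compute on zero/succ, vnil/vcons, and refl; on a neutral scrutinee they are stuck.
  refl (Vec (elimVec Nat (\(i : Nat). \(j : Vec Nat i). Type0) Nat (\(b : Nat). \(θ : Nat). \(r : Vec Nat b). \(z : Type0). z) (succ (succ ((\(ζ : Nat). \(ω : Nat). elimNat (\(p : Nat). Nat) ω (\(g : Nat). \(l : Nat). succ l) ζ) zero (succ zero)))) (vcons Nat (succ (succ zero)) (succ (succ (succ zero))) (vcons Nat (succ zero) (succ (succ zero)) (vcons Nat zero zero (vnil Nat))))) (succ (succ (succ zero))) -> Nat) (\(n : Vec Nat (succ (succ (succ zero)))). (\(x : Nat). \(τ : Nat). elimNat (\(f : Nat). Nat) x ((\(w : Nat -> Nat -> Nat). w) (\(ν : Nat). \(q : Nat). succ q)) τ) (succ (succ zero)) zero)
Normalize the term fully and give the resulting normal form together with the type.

resulting normal form:
  refl (Vec Nat (succ (succ (succ zero))) -> Nat) (\(i : Vec Nat (succ (succ (succ zero)))). succ (succ zero))
type:
  Eq (Vec Nat (succ (succ (succ zero))) -> Nat) (\(i : Vec Nat (succ (succ (succ zero)))). succ (succ zero)) (\(j : Vec Nat (succ (succ (succ zero)))). succ (succ zero))


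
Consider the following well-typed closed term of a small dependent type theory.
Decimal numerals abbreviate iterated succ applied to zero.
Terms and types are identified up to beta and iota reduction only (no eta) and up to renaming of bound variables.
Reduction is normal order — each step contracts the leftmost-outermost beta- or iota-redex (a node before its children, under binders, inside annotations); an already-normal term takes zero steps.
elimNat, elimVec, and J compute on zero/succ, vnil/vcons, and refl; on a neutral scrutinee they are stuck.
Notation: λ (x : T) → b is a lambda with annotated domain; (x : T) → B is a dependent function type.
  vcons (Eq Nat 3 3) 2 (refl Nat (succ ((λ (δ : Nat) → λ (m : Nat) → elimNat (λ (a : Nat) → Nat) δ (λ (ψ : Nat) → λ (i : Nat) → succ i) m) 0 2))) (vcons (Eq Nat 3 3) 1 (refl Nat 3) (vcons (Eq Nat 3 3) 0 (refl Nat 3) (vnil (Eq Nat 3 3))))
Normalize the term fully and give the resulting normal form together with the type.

normal form:
  vcons (Eq Nat 3 3) 2 (refl Nat 3) (vcons (Eq Nat 3 3) 1 (refl Nat 3) (vcons (Eq Nat 3 3) 0 (refl Nat 3) (vnil (Eq Nat 3 3))))
inferred type:
  Vec (Eq Nat 3 3) 3


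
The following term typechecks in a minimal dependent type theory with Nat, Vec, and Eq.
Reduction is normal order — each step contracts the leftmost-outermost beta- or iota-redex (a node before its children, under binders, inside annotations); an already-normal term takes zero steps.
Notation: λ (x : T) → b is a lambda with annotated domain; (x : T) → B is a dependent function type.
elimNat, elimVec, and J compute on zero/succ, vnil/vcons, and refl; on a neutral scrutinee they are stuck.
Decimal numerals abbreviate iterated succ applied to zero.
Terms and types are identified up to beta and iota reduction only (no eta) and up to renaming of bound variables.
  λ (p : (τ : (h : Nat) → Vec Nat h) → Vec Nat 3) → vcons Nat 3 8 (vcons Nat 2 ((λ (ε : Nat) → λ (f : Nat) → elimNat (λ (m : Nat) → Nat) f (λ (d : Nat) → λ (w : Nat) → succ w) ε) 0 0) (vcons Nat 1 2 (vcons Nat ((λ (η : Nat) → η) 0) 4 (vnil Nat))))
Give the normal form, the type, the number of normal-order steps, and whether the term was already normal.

resulting normal form:
  λ (p : (τ : (h : Nat) → Vec Nat h) → Vec Nat 3) → vcons Nat 3 8 (vcons Nat 2 0 (vcons Nat 1 2 (vcons Nat 0 4 (vnil Nat))))
inferred type:
  (p : (τ : (h : Nat) → Vec Nat h) → Vec Nat 3) → Vec Nat 4
reduction steps (normal order): 4
term was already normal: no
first redex: a beta-redex


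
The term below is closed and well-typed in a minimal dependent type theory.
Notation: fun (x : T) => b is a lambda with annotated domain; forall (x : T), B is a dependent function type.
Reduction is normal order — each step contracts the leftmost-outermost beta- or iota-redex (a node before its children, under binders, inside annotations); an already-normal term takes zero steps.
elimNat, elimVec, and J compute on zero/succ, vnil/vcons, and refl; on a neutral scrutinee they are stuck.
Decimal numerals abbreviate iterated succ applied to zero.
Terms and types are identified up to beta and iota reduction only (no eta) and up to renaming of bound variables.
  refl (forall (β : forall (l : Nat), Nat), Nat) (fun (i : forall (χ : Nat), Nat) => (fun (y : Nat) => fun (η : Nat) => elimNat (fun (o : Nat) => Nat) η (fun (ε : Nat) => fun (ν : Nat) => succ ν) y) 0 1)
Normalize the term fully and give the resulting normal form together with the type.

normal form:
  refl (forall (β : forall (l : Nat), Nat), Nat) (fun (i : forall (χ : Nat), Nat) => 1)
the term's type:
  Eq (forall (β : forall (l : Nat), Nat), Nat) (fun (i : forall (χ : Nat), Nat) => 1) (fun (y : forall (η : Nat), Nat) => 1)
observation: 3 normal-order steps separate the term from its normal form.


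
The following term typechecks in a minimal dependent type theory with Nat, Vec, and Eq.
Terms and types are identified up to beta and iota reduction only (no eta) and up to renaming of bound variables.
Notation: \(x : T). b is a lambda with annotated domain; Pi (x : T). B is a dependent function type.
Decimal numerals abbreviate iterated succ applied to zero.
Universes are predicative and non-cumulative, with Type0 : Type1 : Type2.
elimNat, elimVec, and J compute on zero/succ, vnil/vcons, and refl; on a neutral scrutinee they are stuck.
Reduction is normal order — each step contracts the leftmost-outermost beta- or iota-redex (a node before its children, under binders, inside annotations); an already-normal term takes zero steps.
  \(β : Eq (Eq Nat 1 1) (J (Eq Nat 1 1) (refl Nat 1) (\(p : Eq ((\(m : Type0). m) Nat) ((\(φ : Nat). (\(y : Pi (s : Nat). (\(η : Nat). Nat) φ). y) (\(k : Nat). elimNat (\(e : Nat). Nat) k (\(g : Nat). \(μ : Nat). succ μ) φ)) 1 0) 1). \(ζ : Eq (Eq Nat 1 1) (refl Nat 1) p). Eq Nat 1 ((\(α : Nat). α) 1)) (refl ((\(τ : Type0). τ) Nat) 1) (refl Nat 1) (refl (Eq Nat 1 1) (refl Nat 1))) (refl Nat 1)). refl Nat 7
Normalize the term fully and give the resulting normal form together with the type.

resulting normal form:
  \(β : Eq (Eq Nat 1 1) (refl Nat 1) (refl Nat 1)). refl Nat 7
inferred type:
  Pi (β : Eq (Eq Nat 1 1) (refl Nat 1) (refl Nat 1)). Eq Nat 7 7


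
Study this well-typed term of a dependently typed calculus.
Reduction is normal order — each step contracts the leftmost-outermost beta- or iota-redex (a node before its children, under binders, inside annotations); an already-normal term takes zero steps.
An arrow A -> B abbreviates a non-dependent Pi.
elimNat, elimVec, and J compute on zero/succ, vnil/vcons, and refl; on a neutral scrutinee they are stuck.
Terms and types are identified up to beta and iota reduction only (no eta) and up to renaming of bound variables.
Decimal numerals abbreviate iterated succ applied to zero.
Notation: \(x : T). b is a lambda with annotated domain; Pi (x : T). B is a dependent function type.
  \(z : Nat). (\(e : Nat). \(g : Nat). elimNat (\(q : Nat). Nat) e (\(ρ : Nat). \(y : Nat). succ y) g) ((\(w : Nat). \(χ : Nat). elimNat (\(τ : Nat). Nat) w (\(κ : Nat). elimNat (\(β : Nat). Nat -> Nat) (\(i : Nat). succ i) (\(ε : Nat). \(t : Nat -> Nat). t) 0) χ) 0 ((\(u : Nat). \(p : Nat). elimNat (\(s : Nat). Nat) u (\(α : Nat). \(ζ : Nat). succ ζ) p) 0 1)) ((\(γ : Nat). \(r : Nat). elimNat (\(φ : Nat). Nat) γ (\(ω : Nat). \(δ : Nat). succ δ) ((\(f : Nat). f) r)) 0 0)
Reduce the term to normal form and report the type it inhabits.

reduced normal form:
  \(z : Nat). 1
the term's type:
  Nat -> Nat
observation: the first redex contracted is a beta-redex; the normal form is reached in 20 normal-order steps.


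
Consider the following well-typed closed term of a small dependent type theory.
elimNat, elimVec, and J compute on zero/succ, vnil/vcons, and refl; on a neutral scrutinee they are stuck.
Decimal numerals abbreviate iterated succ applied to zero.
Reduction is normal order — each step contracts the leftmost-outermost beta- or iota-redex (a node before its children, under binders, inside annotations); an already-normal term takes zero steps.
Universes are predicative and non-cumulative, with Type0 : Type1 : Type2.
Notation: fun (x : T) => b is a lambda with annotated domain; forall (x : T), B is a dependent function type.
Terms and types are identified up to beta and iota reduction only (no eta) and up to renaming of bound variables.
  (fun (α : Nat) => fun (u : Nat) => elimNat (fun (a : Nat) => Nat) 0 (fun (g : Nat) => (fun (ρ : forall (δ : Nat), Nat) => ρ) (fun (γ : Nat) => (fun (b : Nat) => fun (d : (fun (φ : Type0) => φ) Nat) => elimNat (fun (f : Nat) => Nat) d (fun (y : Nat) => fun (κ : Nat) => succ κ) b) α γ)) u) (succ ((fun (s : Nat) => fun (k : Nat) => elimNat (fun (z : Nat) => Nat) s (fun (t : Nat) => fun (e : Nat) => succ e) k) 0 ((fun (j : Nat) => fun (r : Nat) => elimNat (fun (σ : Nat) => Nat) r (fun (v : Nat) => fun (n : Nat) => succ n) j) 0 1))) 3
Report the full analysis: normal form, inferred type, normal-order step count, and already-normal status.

normal form:
  6
inferred type:
  Nat
reduction steps (normal order): 69
term was already normal: no
first contracted redex: a beta-redex


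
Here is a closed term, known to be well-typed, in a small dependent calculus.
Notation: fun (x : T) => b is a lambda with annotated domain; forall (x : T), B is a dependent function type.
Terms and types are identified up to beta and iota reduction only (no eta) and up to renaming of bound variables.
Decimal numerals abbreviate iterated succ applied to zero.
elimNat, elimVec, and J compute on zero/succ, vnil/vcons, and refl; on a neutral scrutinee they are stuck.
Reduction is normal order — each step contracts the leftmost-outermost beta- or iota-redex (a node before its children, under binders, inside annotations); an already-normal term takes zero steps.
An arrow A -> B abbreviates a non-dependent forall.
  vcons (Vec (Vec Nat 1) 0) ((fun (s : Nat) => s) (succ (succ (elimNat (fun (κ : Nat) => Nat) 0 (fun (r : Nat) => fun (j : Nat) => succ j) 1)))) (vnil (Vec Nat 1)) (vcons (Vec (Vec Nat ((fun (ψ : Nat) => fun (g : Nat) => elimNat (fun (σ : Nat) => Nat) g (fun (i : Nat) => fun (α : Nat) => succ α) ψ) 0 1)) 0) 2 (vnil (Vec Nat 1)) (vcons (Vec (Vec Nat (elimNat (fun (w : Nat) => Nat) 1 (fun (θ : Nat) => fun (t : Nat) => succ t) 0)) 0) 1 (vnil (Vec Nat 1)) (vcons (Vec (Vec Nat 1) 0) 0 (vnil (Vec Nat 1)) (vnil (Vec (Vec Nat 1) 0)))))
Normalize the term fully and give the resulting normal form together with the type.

normal form:
  vcons (Vec (Vec Nat 1) 0) 3 (vnil (Vec Nat 1)) (vcons (Vec (Vec Nat 1) 0) 2 (vnil (Vec Nat 1)) (vcons (Vec (Vec Nat 1) 0) 1 (vnil (Vec Nat 1)) (vcons (Vec (Vec Nat 1) 0) 0 (vnil (Vec Nat 1)) (vnil (Vec (Vec Nat 1) 0)))))
the term's type:
  Vec (Vec (Vec Nat 1) 0) 4


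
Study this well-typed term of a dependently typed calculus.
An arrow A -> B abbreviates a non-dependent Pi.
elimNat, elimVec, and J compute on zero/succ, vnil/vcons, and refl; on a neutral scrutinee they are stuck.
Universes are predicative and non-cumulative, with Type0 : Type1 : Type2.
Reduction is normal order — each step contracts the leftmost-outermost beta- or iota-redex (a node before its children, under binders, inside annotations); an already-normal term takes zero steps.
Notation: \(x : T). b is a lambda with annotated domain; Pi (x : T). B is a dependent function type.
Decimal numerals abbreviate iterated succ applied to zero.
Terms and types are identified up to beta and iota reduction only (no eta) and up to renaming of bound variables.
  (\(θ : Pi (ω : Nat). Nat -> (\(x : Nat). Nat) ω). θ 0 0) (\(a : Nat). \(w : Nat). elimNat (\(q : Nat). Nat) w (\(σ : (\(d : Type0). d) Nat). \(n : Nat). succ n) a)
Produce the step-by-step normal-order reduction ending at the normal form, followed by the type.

reduction (normal order):
  (\(θ : Pi (ω : Nat). Nat -> (\(x : Nat). Nat) ω). θ 0 0) (\(a : Nat). \(w : Nat). elimNat (\(q : Nat). Nat) w (\(σ : (\(d : Type0). d) Nat). \(n : Nat). succ n) a)
  ~> (\(θ : Nat). \(ω : Nat). elimNat (\(x : Nat). Nat) ω (\(a : (\(w : Type0). w) Nat). \(q : Nat). succ q) θ) 0 0
  ~> (\(θ : Nat). elimNat (\(ω : Nat). Nat) θ (\(x : (\(a : Type0). a) Nat). \(w : Nat). succ w) 0) 0
  ~> elimNat (\(θ : Nat). Nat) 0 (\(ω : (\(x : Type0). x) Nat). \(a : Nat). succ a) 0
  ~> 0
type:
  Nat


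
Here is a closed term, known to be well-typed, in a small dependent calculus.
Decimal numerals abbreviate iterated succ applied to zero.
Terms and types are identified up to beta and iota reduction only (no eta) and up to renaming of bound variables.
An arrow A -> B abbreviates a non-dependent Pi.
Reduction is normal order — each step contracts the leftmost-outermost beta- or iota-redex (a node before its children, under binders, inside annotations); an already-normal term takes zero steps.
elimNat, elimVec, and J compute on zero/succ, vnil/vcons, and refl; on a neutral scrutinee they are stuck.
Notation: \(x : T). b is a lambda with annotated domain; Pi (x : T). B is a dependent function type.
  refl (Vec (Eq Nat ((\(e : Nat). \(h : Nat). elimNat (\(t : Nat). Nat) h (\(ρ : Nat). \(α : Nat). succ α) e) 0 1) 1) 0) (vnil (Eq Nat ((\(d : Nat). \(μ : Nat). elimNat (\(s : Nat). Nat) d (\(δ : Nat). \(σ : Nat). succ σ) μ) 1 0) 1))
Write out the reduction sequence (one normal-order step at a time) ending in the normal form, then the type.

reduction (normal order):
  refl (Vec (Eq Nat ((\(e : Nat). \(h : Nat). elimNat (\(t : Nat). Nat) h (\(ρ : Nat). \(α : Nat). succ α) e) 0 1) 1) 0) (vnil (Eq Nat ((\(d : Nat). \(μ : Nat). elimNat (\(s : Nat). Nat) d (\(δ : Nat). \(σ : Nat). succ σ) μ) 1 0) 1))
  ~> refl (Vec (Eq Nat ((\(e : Nat). elimNat (\(h : Nat). Nat) e (\(t : Nat). \(ρ : Nat). succ ρ) 0) 1) 1) 0) (vnil (Eq Nat ((\(α : Nat). \(d : Nat). elimNat (\(μ : Nat). Nat) α (\(s : Nat). \(δ : Nat). succ δ) d) 1 0) 1))
  ~> refl (Vec (Eq Nat (elimNat (\(e : Nat). Nat) 1 (\(h : Nat). \(t : Nat). succ t) 0) 1) 0) (vnil (Eq Nat ((\(ρ : Nat). \(α : Nat). elimNat (\(d : Nat). Nat) ρ (\(μ : Nat). \(s : Nat). succ s) α) 1 0) 1))
  ~> refl (Vec (Eq Nat 1 1) 0) (vnil (Eq Nat ((\(e : Nat). \(h : Nat). elimNat (\(t : Nat). Nat) e (\(ρ : Nat). \(α : Nat). succ α) h) 1 0) 1))
  ~> refl (Vec (Eq Nat 1 1) 0) (vnil (Eq Nat ((\(e : Nat). elimNat (\(h : Nat). Nat) 1 (\(t : Nat). \(ρ : Nat). succ ρ) e) 0) 1))
  ~> refl (Vec (Eq Nat 1 1) 0) (vnil (Eq Nat (elimNat (\(e : Nat). Nat) 1 (\(h : Nat). \(t : Nat). succ t) 0) 1))
  ~> refl (Vec (Eq Nat 1 1) 0) (vnil (Eq Nat 1 1))
type:
  Eq (Vec (Eq Nat 1 1) 0) (vnil (Eq Nat 1 1)) (vnil (Eq Nat 1 1))


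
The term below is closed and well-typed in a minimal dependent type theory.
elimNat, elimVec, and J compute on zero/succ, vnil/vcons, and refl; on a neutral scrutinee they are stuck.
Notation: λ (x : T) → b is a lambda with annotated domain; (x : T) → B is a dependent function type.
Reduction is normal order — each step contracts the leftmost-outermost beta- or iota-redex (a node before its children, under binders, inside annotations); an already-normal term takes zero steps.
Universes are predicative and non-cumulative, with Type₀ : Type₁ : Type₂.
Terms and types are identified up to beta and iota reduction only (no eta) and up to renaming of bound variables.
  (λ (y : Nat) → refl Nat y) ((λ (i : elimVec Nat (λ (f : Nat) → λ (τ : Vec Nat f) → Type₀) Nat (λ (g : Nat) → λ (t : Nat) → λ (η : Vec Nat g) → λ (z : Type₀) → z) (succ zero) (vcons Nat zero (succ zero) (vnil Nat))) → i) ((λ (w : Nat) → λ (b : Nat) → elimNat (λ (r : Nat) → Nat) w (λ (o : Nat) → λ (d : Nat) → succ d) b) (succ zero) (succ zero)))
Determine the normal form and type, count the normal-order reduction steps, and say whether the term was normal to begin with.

reduced normal form:
  refl Nat (succ (succ zero))
type:
  Eq Nat (succ (succ zero)) (succ (succ zero))
reduction steps (normal order): 8
term was already normal: no
first redex: a beta-redex


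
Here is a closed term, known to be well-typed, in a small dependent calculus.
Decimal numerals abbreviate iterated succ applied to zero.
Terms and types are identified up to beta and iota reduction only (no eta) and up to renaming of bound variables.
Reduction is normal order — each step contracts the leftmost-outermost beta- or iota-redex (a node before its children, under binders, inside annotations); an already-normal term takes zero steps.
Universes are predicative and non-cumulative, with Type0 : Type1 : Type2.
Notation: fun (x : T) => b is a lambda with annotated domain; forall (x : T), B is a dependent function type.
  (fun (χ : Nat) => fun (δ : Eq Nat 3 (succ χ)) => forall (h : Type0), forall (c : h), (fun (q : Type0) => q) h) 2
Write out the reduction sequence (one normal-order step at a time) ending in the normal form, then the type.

reduction (normal order):
  (fun (χ : Nat) => fun (δ : Eq Nat 3 (succ χ)) => forall (h : Type0), forall (c : h), (fun (q : Type0) => q) h) 2
  ~> fun (χ : Eq Nat 3 3) => forall (δ : Type0), forall (h : δ), (fun (c : Type0) => c) δ
  ~> fun (χ : Eq Nat 3 3) => forall (δ : Type0), forall (h : δ), δ
inferred type:
  forall (χ : Eq Nat 3 3), Type1


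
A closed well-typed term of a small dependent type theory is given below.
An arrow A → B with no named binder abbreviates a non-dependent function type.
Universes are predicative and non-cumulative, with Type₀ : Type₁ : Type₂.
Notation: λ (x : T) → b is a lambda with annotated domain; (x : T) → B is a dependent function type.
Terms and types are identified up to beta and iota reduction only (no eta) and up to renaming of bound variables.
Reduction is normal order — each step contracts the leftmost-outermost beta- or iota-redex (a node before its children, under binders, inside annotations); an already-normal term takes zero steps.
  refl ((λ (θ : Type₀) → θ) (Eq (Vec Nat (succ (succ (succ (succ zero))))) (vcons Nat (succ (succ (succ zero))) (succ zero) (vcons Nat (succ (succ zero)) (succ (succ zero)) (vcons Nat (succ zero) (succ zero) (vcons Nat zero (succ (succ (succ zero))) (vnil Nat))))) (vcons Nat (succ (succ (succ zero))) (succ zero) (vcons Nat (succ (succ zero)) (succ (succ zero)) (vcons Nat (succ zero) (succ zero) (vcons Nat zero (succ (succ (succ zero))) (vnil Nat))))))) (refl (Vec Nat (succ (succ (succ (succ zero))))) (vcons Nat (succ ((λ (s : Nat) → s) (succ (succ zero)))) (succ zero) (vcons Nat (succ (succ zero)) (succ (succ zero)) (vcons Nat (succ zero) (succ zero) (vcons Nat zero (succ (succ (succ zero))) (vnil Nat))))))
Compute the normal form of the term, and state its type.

normal form:
  refl (Eq (Vec Nat (succ (succ (succ (succ zero))))) (vcons Nat (succ (succ (succ zero))) (succ zero) (vcons Nat (succ (succ zero)) (succ (succ zero)) (vcons Nat (succ zero) (succ zero) (vcons Nat zero (succ (succ (succ zero))) (vnil Nat))))) (vcons Nat (succ (succ (succ zero))) (succ zero) (vcons Nat (succ (succ zero)) (succ (succ zero)) (vcons Nat (succ zero) (succ zero) (vcons Nat zero (succ (succ (succ zero))) (vnil Nat)))))) (refl (Vec Nat (succ (succ (succ (succ zero))))) (vcons Nat (succ (succ (succ zero))) (succ zero) (vcons Nat (succ (succ zero)) (succ (succ zero)) (vcons Nat (succ zero) (succ zero) (vcons Nat zero (succ (succ (succ zero))) (vnil Nat))))))
type:
  Eq (Eq (Vec Nat (succ (succ (succ (succ zero))))) (vcons Nat (succ (succ (succ zero))) (succ zero) (vcons Nat (succ (succ zero)) (succ (succ zero)) (vcons Nat (succ zero) (succ zero) (vcons Nat zero (succ (succ (succ zero))) (vnil Nat))))) (vcons Nat (succ (succ (succ zero))) (succ zero) (vcons Nat (succ (succ zero)) (succ (succ zero)) (vcons Nat (succ zero) (succ zero) (vcons Nat zero (succ (succ (succ zero))) (vnil Nat)))))) (refl (Vec Nat (succ (succ (succ (succ zero))))) (vcons Nat (succ (succ (succ zero))) (succ zero) (vcons Nat (succ (succ zero)) (succ (succ zero)) (vcons Nat (succ zero) (succ zero) (vcons Nat zero (succ (succ (succ zero))) (vnil Nat)))))) (refl (Vec Nat (succ (succ (succ (succ zero))))) (vcons Nat (succ (succ (succ zero))) (succ zero) (vcons Nat (succ (succ zero)) (succ (succ zero)) (vcons Nat (succ zero) (succ zero) (vcons Nat zero (succ (succ (succ zero))) (vnil Nat))))))
observation: reduction starts at a beta-redex, and 2 normal-order steps reach the normal form.
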